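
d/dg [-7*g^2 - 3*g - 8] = -14*g - 3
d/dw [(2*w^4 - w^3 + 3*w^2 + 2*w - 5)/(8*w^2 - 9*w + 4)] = (32*w^5 - 62*w^4 + 50*w^3 - 55*w^2 + 104*w - 37)/(64*w^4 - 144*w^3 + 145*w^2 - 72*w + 16)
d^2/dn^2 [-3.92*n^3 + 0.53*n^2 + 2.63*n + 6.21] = 1.06 - 23.52*n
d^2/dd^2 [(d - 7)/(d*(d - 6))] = 2*(d^3 - 21*d^2 + 126*d - 252)/(d^3*(d^3 - 18*d^2 + 108*d - 216))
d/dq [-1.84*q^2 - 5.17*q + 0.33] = -3.68*q - 5.17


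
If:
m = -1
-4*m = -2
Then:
No Solution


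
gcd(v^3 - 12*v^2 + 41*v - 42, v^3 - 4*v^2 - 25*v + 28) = v - 7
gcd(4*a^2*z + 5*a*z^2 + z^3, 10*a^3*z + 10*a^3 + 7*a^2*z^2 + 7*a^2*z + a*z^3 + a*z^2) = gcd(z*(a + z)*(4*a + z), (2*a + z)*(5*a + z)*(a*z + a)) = 1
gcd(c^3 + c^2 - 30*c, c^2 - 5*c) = c^2 - 5*c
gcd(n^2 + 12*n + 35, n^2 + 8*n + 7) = n + 7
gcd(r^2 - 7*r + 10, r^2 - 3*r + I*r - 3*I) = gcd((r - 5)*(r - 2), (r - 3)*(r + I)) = 1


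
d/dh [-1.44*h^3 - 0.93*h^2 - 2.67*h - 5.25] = -4.32*h^2 - 1.86*h - 2.67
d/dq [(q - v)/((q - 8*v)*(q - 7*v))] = ((-q + v)*(q - 8*v) + (-q + v)*(q - 7*v) + (q - 8*v)*(q - 7*v))/((q - 8*v)^2*(q - 7*v)^2)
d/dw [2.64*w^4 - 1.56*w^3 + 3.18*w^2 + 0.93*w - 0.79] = 10.56*w^3 - 4.68*w^2 + 6.36*w + 0.93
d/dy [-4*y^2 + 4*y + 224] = 4 - 8*y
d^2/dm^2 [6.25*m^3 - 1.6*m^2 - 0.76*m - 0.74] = 37.5*m - 3.2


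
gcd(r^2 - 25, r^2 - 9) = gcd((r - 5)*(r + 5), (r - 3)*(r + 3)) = 1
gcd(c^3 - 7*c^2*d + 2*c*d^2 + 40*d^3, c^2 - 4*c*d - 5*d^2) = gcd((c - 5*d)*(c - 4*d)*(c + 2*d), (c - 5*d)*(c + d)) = c - 5*d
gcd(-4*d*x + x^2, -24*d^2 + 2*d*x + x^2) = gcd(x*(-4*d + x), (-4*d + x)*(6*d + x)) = -4*d + x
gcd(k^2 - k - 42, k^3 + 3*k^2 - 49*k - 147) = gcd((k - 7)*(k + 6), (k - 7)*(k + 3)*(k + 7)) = k - 7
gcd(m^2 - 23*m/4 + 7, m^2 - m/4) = 1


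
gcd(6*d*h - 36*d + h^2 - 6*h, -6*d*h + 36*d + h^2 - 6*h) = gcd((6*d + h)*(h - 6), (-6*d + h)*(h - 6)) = h - 6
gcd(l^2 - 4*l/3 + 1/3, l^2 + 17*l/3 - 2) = l - 1/3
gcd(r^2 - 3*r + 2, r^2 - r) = r - 1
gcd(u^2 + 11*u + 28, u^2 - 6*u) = 1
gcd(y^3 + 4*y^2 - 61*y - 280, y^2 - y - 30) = y + 5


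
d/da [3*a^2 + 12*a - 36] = 6*a + 12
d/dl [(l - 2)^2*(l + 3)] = (l - 2)*(3*l + 4)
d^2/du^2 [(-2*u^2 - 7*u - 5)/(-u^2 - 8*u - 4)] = 18*(-u^3 - u^2 + 4*u + 12)/(u^6 + 24*u^5 + 204*u^4 + 704*u^3 + 816*u^2 + 384*u + 64)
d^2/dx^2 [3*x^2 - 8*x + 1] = 6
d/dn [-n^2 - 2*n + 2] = -2*n - 2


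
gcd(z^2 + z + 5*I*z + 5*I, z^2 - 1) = z + 1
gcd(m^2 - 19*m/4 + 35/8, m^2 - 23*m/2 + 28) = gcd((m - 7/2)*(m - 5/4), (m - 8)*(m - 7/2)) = m - 7/2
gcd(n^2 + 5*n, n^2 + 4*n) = n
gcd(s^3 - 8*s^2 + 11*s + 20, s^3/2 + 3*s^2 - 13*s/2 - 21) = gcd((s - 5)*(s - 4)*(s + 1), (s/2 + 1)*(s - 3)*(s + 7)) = 1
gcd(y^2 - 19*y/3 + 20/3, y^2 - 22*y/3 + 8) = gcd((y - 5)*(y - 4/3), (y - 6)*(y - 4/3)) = y - 4/3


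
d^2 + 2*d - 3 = (d - 1)*(d + 3)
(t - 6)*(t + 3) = t^2 - 3*t - 18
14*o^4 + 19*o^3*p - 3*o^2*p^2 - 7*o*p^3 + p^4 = (-7*o + p)*(-2*o + p)*(o + p)^2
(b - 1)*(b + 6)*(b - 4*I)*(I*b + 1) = I*b^4 + 5*b^3 + 5*I*b^3 + 25*b^2 - 10*I*b^2 - 30*b - 20*I*b + 24*I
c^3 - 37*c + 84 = (c - 4)*(c - 3)*(c + 7)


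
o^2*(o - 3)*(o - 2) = o^4 - 5*o^3 + 6*o^2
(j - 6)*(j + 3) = j^2 - 3*j - 18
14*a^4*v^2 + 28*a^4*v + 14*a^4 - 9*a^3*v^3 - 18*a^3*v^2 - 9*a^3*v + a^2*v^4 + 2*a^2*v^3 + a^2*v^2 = (-7*a + v)*(-2*a + v)*(a*v + a)^2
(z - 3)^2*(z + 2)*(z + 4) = z^4 - 19*z^2 + 6*z + 72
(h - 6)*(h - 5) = h^2 - 11*h + 30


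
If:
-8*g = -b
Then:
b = 8*g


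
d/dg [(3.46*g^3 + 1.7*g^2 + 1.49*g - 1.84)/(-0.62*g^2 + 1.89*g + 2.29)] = (-2.1452*g^4 + 13.0788*g^3 + 27.907*g^2 + 5.5044*g + 6.8897)/(0.3844*g^4 - 2.3436*g^3 + 0.7325*g^2 + 8.6562*g + 5.2441)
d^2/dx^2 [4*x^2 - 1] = 8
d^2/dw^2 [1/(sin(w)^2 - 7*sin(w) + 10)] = (-4*sin(w)^4 + 21*sin(w)^3 - 3*sin(w)^2 - 112*sin(w) + 78)/(sin(w)^2 - 7*sin(w) + 10)^3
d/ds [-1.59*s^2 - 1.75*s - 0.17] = -3.18*s - 1.75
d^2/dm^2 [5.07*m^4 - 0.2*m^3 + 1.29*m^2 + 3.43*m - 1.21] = 60.84*m^2 - 1.2*m + 2.58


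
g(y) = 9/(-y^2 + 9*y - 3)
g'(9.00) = 9.00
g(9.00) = -3.00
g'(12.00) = 0.09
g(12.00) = -0.23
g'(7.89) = 1.84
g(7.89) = 1.56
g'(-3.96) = -0.05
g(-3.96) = -0.17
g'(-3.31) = -0.07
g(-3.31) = -0.21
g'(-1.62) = -0.27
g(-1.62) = -0.45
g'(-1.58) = -0.28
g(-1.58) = -0.46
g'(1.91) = -0.42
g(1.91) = 0.85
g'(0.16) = -31.07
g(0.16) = -5.68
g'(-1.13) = -0.49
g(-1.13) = -0.62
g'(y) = 9*(2*y - 9)/(-y^2 + 9*y - 3)^2 = 9*(2*y - 9)/(y^2 - 9*y + 3)^2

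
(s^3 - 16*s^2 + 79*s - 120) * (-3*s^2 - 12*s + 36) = -3*s^5 + 36*s^4 - 9*s^3 - 1164*s^2 + 4284*s - 4320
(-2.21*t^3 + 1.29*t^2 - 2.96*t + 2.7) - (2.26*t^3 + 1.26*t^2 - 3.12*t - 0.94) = -4.47*t^3 + 0.03*t^2 + 0.16*t + 3.64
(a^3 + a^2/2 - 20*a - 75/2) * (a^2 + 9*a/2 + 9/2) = a^5 + 5*a^4 - 53*a^3/4 - 501*a^2/4 - 1035*a/4 - 675/4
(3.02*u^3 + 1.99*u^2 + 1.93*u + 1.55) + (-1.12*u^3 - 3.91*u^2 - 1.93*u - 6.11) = 1.9*u^3 - 1.92*u^2 - 4.56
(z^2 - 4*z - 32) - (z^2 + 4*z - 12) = -8*z - 20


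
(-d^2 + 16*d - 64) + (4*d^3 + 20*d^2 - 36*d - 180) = 4*d^3 + 19*d^2 - 20*d - 244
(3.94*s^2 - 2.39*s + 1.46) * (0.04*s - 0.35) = 0.1576*s^3 - 1.4746*s^2 + 0.8949*s - 0.511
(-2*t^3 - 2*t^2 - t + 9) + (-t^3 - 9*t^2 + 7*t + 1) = -3*t^3 - 11*t^2 + 6*t + 10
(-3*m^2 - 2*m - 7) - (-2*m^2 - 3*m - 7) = -m^2 + m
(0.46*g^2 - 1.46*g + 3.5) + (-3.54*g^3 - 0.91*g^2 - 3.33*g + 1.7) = -3.54*g^3 - 0.45*g^2 - 4.79*g + 5.2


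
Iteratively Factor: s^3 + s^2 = (s)*(s^2 + s) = s^2*(s + 1)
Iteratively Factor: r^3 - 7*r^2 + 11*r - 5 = (r - 1)*(r^2 - 6*r + 5) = (r - 5)*(r - 1)*(r - 1)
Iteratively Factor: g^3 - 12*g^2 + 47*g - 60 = (g - 4)*(g^2 - 8*g + 15) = (g - 5)*(g - 4)*(g - 3)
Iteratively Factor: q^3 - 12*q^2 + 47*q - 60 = (q - 5)*(q^2 - 7*q + 12) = (q - 5)*(q - 4)*(q - 3)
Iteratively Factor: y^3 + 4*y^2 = (y + 4)*(y^2) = y*(y + 4)*(y)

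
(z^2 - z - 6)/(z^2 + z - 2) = (z - 3)/(z - 1)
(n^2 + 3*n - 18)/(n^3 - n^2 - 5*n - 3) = (n + 6)/(n^2 + 2*n + 1)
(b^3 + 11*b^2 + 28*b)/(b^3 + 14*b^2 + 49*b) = (b + 4)/(b + 7)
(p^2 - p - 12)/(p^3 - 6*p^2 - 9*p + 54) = (p - 4)/(p^2 - 9*p + 18)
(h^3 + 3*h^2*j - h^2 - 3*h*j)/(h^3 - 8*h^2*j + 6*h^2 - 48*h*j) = (h^2 + 3*h*j - h - 3*j)/(h^2 - 8*h*j + 6*h - 48*j)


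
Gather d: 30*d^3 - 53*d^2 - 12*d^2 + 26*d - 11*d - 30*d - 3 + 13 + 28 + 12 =30*d^3 - 65*d^2 - 15*d + 50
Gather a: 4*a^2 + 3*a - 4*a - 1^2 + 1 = 4*a^2 - a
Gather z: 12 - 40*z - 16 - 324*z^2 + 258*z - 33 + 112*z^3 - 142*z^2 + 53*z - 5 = 112*z^3 - 466*z^2 + 271*z - 42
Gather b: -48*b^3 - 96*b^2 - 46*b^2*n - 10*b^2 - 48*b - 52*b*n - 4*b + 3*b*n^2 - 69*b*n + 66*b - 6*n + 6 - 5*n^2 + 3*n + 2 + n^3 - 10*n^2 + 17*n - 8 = -48*b^3 + b^2*(-46*n - 106) + b*(3*n^2 - 121*n + 14) + n^3 - 15*n^2 + 14*n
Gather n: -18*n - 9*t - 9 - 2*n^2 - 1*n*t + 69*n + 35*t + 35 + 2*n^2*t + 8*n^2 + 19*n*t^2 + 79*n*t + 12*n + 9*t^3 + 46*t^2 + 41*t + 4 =n^2*(2*t + 6) + n*(19*t^2 + 78*t + 63) + 9*t^3 + 46*t^2 + 67*t + 30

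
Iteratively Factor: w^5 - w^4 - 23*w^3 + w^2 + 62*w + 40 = (w + 4)*(w^4 - 5*w^3 - 3*w^2 + 13*w + 10) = (w - 5)*(w + 4)*(w^3 - 3*w - 2) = (w - 5)*(w - 2)*(w + 4)*(w^2 + 2*w + 1) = (w - 5)*(w - 2)*(w + 1)*(w + 4)*(w + 1)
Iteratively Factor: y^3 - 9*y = (y - 3)*(y^2 + 3*y) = (y - 3)*(y + 3)*(y)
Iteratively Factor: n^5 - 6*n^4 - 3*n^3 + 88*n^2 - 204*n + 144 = (n - 3)*(n^4 - 3*n^3 - 12*n^2 + 52*n - 48) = (n - 3)*(n - 2)*(n^3 - n^2 - 14*n + 24) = (n - 3)^2*(n - 2)*(n^2 + 2*n - 8) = (n - 3)^2*(n - 2)^2*(n + 4)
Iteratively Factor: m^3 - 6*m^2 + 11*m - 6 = (m - 3)*(m^2 - 3*m + 2) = (m - 3)*(m - 1)*(m - 2)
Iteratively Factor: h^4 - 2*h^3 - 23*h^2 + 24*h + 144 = (h + 3)*(h^3 - 5*h^2 - 8*h + 48) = (h + 3)^2*(h^2 - 8*h + 16) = (h - 4)*(h + 3)^2*(h - 4)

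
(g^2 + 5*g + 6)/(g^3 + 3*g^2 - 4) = (g + 3)/(g^2 + g - 2)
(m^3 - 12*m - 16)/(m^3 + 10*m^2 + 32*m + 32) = (m^2 - 2*m - 8)/(m^2 + 8*m + 16)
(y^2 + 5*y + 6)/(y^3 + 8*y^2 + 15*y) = (y + 2)/(y*(y + 5))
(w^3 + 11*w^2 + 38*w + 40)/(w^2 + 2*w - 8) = (w^2 + 7*w + 10)/(w - 2)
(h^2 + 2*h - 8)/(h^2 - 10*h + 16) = (h + 4)/(h - 8)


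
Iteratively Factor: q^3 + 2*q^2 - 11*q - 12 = (q - 3)*(q^2 + 5*q + 4) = (q - 3)*(q + 4)*(q + 1)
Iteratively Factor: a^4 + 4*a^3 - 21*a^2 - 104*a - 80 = (a + 4)*(a^3 - 21*a - 20) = (a - 5)*(a + 4)*(a^2 + 5*a + 4) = (a - 5)*(a + 1)*(a + 4)*(a + 4)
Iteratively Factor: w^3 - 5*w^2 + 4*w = (w - 4)*(w^2 - w) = w*(w - 4)*(w - 1)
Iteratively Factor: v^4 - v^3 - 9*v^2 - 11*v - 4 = (v + 1)*(v^3 - 2*v^2 - 7*v - 4) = (v + 1)^2*(v^2 - 3*v - 4) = (v + 1)^3*(v - 4)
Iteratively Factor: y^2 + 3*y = (y)*(y + 3)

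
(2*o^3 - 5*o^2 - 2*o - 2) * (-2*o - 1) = -4*o^4 + 8*o^3 + 9*o^2 + 6*o + 2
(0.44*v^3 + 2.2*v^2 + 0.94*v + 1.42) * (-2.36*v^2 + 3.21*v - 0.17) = -1.0384*v^5 - 3.7796*v^4 + 4.7688*v^3 - 0.7078*v^2 + 4.3984*v - 0.2414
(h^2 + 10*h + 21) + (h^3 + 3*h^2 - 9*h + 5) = h^3 + 4*h^2 + h + 26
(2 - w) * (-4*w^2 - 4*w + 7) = 4*w^3 - 4*w^2 - 15*w + 14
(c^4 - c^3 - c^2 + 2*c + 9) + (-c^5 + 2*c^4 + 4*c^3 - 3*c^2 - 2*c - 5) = -c^5 + 3*c^4 + 3*c^3 - 4*c^2 + 4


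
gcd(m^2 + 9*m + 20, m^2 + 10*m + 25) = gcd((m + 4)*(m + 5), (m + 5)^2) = m + 5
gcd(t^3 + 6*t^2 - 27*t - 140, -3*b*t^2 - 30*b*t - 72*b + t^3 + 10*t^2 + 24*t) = t + 4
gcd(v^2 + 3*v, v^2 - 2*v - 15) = v + 3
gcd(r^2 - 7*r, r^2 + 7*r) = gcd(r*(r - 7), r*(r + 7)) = r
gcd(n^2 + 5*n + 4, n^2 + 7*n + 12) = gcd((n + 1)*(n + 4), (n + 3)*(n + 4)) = n + 4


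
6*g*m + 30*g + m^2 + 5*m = (6*g + m)*(m + 5)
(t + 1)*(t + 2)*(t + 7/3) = t^3 + 16*t^2/3 + 9*t + 14/3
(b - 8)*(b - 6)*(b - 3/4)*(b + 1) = b^4 - 55*b^3/4 + 175*b^2/4 + 45*b/2 - 36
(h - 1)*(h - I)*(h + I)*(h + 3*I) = h^4 - h^3 + 3*I*h^3 + h^2 - 3*I*h^2 - h + 3*I*h - 3*I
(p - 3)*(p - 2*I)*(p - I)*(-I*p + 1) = -I*p^4 - 2*p^3 + 3*I*p^3 + 6*p^2 - I*p^2 - 2*p + 3*I*p + 6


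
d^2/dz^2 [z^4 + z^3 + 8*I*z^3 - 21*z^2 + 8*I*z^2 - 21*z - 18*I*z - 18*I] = 12*z^2 + z*(6 + 48*I) - 42 + 16*I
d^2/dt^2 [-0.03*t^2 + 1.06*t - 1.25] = -0.0600000000000000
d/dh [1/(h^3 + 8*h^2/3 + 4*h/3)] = 3*(-9*h^2 - 16*h - 4)/(h^2*(3*h^2 + 8*h + 4)^2)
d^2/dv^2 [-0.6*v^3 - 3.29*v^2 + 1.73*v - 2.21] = -3.6*v - 6.58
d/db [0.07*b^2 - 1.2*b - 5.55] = 0.14*b - 1.2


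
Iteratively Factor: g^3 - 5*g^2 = (g - 5)*(g^2) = g*(g - 5)*(g)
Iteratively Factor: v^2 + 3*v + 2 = (v + 2)*(v + 1)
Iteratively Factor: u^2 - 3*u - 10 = (u + 2)*(u - 5)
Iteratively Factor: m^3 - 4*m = (m + 2)*(m^2 - 2*m) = m*(m + 2)*(m - 2)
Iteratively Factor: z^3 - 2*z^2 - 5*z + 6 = (z - 1)*(z^2 - z - 6) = (z - 1)*(z + 2)*(z - 3)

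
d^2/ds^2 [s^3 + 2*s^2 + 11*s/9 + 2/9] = 6*s + 4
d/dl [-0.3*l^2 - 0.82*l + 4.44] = -0.6*l - 0.82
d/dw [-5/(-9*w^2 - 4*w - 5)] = 10*(-9*w - 2)/(9*w^2 + 4*w + 5)^2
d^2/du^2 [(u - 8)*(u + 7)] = 2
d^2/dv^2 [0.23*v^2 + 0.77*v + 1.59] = 0.460000000000000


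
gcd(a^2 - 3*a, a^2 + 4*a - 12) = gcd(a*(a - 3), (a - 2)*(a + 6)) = 1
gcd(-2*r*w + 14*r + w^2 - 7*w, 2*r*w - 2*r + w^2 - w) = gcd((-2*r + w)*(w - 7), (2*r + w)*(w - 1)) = 1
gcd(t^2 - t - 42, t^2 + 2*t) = 1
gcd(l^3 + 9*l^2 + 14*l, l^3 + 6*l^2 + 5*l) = l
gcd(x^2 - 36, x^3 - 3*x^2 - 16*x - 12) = x - 6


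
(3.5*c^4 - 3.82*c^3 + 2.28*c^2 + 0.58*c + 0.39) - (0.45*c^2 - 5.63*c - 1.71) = 3.5*c^4 - 3.82*c^3 + 1.83*c^2 + 6.21*c + 2.1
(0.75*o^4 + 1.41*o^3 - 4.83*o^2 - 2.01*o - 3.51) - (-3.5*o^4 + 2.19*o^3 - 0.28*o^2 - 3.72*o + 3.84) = 4.25*o^4 - 0.78*o^3 - 4.55*o^2 + 1.71*o - 7.35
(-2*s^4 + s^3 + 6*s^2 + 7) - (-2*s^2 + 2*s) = -2*s^4 + s^3 + 8*s^2 - 2*s + 7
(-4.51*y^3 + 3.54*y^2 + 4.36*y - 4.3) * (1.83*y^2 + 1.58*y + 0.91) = -8.2533*y^5 - 0.6476*y^4 + 9.4679*y^3 + 2.2412*y^2 - 2.8264*y - 3.913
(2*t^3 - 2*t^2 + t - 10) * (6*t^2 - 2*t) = 12*t^5 - 16*t^4 + 10*t^3 - 62*t^2 + 20*t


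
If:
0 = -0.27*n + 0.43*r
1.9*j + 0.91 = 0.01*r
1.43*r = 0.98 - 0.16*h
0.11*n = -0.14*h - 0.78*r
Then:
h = -19.76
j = -0.46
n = 4.61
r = 2.90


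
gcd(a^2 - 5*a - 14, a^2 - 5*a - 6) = 1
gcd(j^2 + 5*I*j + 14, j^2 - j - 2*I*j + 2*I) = j - 2*I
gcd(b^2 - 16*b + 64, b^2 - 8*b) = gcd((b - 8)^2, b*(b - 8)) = b - 8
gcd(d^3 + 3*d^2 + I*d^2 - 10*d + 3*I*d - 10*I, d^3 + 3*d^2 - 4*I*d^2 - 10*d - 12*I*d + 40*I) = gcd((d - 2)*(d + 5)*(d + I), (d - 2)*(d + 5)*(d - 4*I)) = d^2 + 3*d - 10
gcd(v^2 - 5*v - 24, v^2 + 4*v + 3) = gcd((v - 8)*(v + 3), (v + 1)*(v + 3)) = v + 3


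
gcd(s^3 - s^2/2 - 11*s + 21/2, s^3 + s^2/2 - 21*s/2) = s^2 + s/2 - 21/2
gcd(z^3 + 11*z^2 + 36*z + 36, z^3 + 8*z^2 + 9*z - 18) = z^2 + 9*z + 18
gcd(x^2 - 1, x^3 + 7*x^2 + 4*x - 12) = x - 1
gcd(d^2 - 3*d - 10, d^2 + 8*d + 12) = d + 2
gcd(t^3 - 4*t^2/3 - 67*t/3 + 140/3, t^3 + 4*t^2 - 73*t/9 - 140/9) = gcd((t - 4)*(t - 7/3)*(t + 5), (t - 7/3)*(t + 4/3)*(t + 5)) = t^2 + 8*t/3 - 35/3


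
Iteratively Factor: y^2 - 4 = (y - 2)*(y + 2)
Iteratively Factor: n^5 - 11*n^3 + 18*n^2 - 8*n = (n)*(n^4 - 11*n^2 + 18*n - 8) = n*(n - 1)*(n^3 + n^2 - 10*n + 8) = n*(n - 1)^2*(n^2 + 2*n - 8) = n*(n - 2)*(n - 1)^2*(n + 4)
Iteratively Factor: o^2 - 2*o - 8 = (o + 2)*(o - 4)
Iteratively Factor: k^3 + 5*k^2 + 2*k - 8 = (k - 1)*(k^2 + 6*k + 8) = (k - 1)*(k + 4)*(k + 2)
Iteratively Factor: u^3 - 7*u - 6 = (u + 1)*(u^2 - u - 6) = (u + 1)*(u + 2)*(u - 3)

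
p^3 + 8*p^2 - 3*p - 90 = (p - 3)*(p + 5)*(p + 6)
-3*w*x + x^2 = x*(-3*w + x)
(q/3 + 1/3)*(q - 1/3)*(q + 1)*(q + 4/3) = q^4/3 + q^3 + 23*q^2/27 + q/27 - 4/27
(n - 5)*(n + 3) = n^2 - 2*n - 15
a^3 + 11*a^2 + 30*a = a*(a + 5)*(a + 6)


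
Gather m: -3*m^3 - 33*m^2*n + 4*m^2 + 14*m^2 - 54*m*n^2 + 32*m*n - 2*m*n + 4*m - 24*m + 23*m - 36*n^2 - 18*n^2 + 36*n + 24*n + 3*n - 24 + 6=-3*m^3 + m^2*(18 - 33*n) + m*(-54*n^2 + 30*n + 3) - 54*n^2 + 63*n - 18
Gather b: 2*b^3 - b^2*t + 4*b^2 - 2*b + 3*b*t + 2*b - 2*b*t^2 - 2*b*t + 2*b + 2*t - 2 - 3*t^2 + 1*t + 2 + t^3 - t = 2*b^3 + b^2*(4 - t) + b*(-2*t^2 + t + 2) + t^3 - 3*t^2 + 2*t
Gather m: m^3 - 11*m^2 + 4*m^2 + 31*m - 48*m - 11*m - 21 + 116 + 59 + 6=m^3 - 7*m^2 - 28*m + 160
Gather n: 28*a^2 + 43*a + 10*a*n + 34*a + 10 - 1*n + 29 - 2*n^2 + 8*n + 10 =28*a^2 + 77*a - 2*n^2 + n*(10*a + 7) + 49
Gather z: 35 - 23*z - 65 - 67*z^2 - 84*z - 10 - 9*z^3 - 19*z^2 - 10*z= -9*z^3 - 86*z^2 - 117*z - 40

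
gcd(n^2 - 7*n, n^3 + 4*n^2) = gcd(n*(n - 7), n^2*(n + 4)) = n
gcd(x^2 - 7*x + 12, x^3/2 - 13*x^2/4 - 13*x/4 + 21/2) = 1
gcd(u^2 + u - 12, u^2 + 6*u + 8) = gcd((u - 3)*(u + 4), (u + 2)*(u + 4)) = u + 4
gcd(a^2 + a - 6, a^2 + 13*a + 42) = 1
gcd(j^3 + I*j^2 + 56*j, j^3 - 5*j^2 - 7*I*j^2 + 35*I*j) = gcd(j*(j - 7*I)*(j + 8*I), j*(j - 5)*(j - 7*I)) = j^2 - 7*I*j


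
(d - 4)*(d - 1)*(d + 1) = d^3 - 4*d^2 - d + 4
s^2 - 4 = (s - 2)*(s + 2)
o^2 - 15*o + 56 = (o - 8)*(o - 7)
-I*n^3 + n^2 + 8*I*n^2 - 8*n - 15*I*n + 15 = (n - 5)*(n - 3)*(-I*n + 1)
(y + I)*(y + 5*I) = y^2 + 6*I*y - 5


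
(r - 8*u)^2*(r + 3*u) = r^3 - 13*r^2*u + 16*r*u^2 + 192*u^3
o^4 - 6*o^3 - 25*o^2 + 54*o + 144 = (o - 8)*(o - 3)*(o + 2)*(o + 3)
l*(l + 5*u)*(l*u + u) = l^3*u + 5*l^2*u^2 + l^2*u + 5*l*u^2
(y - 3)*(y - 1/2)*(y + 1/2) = y^3 - 3*y^2 - y/4 + 3/4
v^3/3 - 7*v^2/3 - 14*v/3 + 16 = (v/3 + 1)*(v - 8)*(v - 2)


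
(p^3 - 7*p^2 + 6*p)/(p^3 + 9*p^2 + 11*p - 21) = p*(p - 6)/(p^2 + 10*p + 21)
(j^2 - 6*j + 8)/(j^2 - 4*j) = (j - 2)/j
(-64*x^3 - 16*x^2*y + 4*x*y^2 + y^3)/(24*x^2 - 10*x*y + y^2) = (-16*x^2 - 8*x*y - y^2)/(6*x - y)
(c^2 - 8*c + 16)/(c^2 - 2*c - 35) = (-c^2 + 8*c - 16)/(-c^2 + 2*c + 35)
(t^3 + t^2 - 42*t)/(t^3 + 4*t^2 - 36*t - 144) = t*(t + 7)/(t^2 + 10*t + 24)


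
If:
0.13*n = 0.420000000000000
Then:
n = 3.23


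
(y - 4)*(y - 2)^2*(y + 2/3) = y^4 - 22*y^3/3 + 44*y^2/3 - 8*y/3 - 32/3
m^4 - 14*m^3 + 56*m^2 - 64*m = m*(m - 8)*(m - 4)*(m - 2)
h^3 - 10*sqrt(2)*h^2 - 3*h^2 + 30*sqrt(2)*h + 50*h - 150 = (h - 3)*(h - 5*sqrt(2))^2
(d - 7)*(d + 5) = d^2 - 2*d - 35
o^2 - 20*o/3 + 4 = (o - 6)*(o - 2/3)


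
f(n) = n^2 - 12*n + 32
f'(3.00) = -6.00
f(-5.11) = 119.43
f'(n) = 2*n - 12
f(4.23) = -0.87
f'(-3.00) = -18.00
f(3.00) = 5.00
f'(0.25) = -11.50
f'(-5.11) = -22.22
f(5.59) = -3.83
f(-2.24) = 63.90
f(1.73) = 14.23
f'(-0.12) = -12.24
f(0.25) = 29.06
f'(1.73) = -8.54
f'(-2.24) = -16.48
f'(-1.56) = -15.12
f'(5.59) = -0.82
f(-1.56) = 53.15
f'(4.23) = -3.54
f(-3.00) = 77.00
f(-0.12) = 33.45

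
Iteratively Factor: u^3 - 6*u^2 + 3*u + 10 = (u - 2)*(u^2 - 4*u - 5) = (u - 5)*(u - 2)*(u + 1)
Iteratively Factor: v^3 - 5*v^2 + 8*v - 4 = (v - 2)*(v^2 - 3*v + 2) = (v - 2)^2*(v - 1)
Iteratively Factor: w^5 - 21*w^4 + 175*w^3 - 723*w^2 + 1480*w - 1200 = (w - 4)*(w^4 - 17*w^3 + 107*w^2 - 295*w + 300) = (w - 4)^2*(w^3 - 13*w^2 + 55*w - 75) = (w - 4)^2*(w - 3)*(w^2 - 10*w + 25) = (w - 5)*(w - 4)^2*(w - 3)*(w - 5)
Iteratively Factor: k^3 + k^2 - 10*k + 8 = (k - 2)*(k^2 + 3*k - 4) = (k - 2)*(k + 4)*(k - 1)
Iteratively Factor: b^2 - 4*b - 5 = (b + 1)*(b - 5)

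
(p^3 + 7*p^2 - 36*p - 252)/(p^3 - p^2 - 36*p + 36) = (p + 7)/(p - 1)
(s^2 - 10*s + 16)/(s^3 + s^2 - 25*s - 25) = (s^2 - 10*s + 16)/(s^3 + s^2 - 25*s - 25)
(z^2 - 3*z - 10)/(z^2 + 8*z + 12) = (z - 5)/(z + 6)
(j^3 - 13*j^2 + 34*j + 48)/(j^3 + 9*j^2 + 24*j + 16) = (j^2 - 14*j + 48)/(j^2 + 8*j + 16)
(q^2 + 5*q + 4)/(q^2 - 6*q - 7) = (q + 4)/(q - 7)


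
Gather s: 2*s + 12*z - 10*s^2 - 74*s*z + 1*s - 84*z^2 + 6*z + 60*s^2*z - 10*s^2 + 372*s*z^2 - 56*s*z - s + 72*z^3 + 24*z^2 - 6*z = s^2*(60*z - 20) + s*(372*z^2 - 130*z + 2) + 72*z^3 - 60*z^2 + 12*z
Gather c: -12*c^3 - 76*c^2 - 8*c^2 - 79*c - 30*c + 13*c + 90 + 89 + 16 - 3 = -12*c^3 - 84*c^2 - 96*c + 192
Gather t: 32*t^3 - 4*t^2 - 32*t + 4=32*t^3 - 4*t^2 - 32*t + 4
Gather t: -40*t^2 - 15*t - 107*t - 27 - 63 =-40*t^2 - 122*t - 90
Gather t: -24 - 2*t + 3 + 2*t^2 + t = 2*t^2 - t - 21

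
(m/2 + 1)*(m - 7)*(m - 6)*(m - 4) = m^4/2 - 15*m^3/2 + 30*m^2 + 10*m - 168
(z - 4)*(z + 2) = z^2 - 2*z - 8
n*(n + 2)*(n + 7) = n^3 + 9*n^2 + 14*n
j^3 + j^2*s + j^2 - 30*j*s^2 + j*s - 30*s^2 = (j + 1)*(j - 5*s)*(j + 6*s)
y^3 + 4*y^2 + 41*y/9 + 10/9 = (y + 1/3)*(y + 5/3)*(y + 2)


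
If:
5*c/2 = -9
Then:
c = -18/5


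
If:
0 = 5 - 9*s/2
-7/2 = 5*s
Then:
No Solution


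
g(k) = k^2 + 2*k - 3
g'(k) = 2*k + 2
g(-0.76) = -3.94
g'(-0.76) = 0.48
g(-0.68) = -3.90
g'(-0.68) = 0.64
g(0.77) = -0.87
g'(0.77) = 3.54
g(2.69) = 9.62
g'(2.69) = 7.38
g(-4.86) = 10.90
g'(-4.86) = -7.72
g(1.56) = 2.55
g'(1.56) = 5.12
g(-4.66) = 9.40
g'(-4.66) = -7.32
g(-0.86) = -3.98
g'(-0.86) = 0.28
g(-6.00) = 21.00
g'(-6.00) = -10.00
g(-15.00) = 192.00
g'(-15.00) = -28.00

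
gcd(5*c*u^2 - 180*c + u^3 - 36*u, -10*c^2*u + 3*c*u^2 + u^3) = 5*c + u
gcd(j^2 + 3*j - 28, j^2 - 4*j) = j - 4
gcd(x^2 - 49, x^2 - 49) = x^2 - 49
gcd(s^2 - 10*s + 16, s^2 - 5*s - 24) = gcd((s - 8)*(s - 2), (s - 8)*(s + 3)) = s - 8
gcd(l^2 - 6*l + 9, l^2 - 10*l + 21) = l - 3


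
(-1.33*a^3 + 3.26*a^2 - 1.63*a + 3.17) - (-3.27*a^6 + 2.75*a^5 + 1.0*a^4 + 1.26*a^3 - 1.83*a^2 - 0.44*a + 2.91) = 3.27*a^6 - 2.75*a^5 - 1.0*a^4 - 2.59*a^3 + 5.09*a^2 - 1.19*a + 0.26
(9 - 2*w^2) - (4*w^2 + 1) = 8 - 6*w^2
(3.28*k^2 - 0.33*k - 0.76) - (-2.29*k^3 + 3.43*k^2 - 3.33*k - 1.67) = 2.29*k^3 - 0.15*k^2 + 3.0*k + 0.91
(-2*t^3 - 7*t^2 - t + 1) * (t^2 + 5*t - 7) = -2*t^5 - 17*t^4 - 22*t^3 + 45*t^2 + 12*t - 7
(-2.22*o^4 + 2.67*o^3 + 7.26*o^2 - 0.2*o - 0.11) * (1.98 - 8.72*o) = 19.3584*o^5 - 27.678*o^4 - 58.0206*o^3 + 16.1188*o^2 + 0.5632*o - 0.2178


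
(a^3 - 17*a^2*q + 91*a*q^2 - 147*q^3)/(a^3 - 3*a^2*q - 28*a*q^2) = (a^2 - 10*a*q + 21*q^2)/(a*(a + 4*q))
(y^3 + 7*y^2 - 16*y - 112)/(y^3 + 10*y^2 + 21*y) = (y^2 - 16)/(y*(y + 3))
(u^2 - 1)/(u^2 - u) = (u + 1)/u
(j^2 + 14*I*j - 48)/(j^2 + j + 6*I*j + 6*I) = (j + 8*I)/(j + 1)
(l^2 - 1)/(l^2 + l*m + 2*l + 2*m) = (l^2 - 1)/(l^2 + l*m + 2*l + 2*m)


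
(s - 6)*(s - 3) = s^2 - 9*s + 18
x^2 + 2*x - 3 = (x - 1)*(x + 3)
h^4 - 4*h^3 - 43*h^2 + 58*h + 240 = (h - 8)*(h - 3)*(h + 2)*(h + 5)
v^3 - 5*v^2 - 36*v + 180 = (v - 6)*(v - 5)*(v + 6)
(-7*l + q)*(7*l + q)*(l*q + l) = -49*l^3*q - 49*l^3 + l*q^3 + l*q^2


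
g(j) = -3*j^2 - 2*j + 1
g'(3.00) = -20.00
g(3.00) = -32.00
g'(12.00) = -74.00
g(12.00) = -455.00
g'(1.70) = -12.20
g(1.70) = -11.07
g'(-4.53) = 25.18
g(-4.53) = -51.50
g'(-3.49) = 18.94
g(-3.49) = -28.56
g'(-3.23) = 17.38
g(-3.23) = -23.84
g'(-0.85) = 3.10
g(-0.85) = 0.53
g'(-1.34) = 6.04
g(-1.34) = -1.71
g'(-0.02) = -1.88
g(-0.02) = 1.04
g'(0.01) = -2.06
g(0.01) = 0.98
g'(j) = -6*j - 2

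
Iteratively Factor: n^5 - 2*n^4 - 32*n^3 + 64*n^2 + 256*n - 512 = (n + 4)*(n^4 - 6*n^3 - 8*n^2 + 96*n - 128) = (n - 4)*(n + 4)*(n^3 - 2*n^2 - 16*n + 32) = (n - 4)*(n + 4)^2*(n^2 - 6*n + 8) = (n - 4)^2*(n + 4)^2*(n - 2)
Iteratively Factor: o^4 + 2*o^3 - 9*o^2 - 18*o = (o + 2)*(o^3 - 9*o) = o*(o + 2)*(o^2 - 9) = o*(o - 3)*(o + 2)*(o + 3)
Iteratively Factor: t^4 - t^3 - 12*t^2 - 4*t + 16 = (t + 2)*(t^3 - 3*t^2 - 6*t + 8) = (t - 4)*(t + 2)*(t^2 + t - 2) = (t - 4)*(t + 2)^2*(t - 1)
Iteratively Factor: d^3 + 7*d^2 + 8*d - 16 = (d - 1)*(d^2 + 8*d + 16) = (d - 1)*(d + 4)*(d + 4)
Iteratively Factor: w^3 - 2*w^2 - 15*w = (w)*(w^2 - 2*w - 15) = w*(w + 3)*(w - 5)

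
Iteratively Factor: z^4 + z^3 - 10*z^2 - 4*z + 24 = (z + 2)*(z^3 - z^2 - 8*z + 12) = (z - 2)*(z + 2)*(z^2 + z - 6) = (z - 2)*(z + 2)*(z + 3)*(z - 2)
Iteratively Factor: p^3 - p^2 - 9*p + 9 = (p + 3)*(p^2 - 4*p + 3) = (p - 3)*(p + 3)*(p - 1)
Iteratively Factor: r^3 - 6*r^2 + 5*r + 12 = (r + 1)*(r^2 - 7*r + 12) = (r - 4)*(r + 1)*(r - 3)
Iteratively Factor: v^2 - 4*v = (v - 4)*(v)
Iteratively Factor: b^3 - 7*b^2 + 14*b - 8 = (b - 2)*(b^2 - 5*b + 4) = (b - 2)*(b - 1)*(b - 4)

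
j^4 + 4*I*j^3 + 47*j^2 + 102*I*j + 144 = (j - 6*I)*(j - I)*(j + 3*I)*(j + 8*I)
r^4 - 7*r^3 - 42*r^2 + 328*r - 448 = (r - 8)*(r - 4)*(r - 2)*(r + 7)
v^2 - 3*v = v*(v - 3)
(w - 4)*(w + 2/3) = w^2 - 10*w/3 - 8/3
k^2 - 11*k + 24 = (k - 8)*(k - 3)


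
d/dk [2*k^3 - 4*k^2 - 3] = 2*k*(3*k - 4)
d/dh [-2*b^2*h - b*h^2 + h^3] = -2*b^2 - 2*b*h + 3*h^2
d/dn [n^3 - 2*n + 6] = 3*n^2 - 2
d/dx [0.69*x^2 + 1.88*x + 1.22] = 1.38*x + 1.88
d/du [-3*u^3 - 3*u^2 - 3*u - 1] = -9*u^2 - 6*u - 3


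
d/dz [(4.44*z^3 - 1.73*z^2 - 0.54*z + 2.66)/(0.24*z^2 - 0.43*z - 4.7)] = (1.0656*z^4 - 3.8184*z^3 - 61.7305*z^2 + 14.9852*z + 3.6818)/(0.0576*z^4 - 0.2064*z^3 - 2.0711*z^2 + 4.042*z + 22.09)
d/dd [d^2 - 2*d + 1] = 2*d - 2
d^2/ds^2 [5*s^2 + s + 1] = 10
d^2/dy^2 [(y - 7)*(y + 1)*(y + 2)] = 6*y - 8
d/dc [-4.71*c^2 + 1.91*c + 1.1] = 1.91 - 9.42*c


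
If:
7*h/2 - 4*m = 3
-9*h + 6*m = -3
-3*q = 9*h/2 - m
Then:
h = -2/5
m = -11/10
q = 7/30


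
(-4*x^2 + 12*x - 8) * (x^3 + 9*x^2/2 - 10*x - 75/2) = -4*x^5 - 6*x^4 + 86*x^3 - 6*x^2 - 370*x + 300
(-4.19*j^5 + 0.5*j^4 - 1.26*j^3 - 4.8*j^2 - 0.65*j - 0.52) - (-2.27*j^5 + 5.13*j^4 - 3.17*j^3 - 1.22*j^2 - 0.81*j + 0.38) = -1.92*j^5 - 4.63*j^4 + 1.91*j^3 - 3.58*j^2 + 0.16*j - 0.9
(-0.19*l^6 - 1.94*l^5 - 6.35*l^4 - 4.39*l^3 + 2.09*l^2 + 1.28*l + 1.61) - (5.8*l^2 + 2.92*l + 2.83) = -0.19*l^6 - 1.94*l^5 - 6.35*l^4 - 4.39*l^3 - 3.71*l^2 - 1.64*l - 1.22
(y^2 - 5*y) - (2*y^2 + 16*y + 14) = -y^2 - 21*y - 14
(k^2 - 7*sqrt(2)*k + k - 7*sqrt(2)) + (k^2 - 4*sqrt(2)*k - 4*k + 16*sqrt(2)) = 2*k^2 - 11*sqrt(2)*k - 3*k + 9*sqrt(2)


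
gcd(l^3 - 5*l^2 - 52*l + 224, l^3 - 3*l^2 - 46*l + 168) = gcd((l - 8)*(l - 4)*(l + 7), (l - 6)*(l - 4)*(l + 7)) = l^2 + 3*l - 28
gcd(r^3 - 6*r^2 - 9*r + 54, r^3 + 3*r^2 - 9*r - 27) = r^2 - 9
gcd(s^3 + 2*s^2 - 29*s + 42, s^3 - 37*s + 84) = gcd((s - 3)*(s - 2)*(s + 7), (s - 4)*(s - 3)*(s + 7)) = s^2 + 4*s - 21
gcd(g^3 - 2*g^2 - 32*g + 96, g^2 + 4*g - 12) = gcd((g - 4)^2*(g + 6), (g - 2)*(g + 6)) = g + 6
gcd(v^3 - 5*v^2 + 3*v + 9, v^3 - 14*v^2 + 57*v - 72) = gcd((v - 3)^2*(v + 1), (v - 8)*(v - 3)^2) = v^2 - 6*v + 9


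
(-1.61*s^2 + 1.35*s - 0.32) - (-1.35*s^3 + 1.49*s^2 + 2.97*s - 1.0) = 1.35*s^3 - 3.1*s^2 - 1.62*s + 0.68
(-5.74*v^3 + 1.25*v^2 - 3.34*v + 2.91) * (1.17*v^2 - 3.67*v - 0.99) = -6.7158*v^5 + 22.5283*v^4 - 2.8127*v^3 + 14.425*v^2 - 7.3731*v - 2.8809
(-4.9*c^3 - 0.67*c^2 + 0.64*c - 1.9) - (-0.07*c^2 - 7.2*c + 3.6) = -4.9*c^3 - 0.6*c^2 + 7.84*c - 5.5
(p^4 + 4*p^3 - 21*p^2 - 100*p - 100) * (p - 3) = p^5 + p^4 - 33*p^3 - 37*p^2 + 200*p + 300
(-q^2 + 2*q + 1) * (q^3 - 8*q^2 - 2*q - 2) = -q^5 + 10*q^4 - 13*q^3 - 10*q^2 - 6*q - 2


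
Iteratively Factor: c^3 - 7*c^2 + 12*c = (c - 4)*(c^2 - 3*c) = c*(c - 4)*(c - 3)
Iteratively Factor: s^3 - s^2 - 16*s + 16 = (s + 4)*(s^2 - 5*s + 4) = (s - 1)*(s + 4)*(s - 4)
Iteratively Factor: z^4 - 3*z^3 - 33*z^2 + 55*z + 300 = (z - 5)*(z^3 + 2*z^2 - 23*z - 60) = (z - 5)*(z + 3)*(z^2 - z - 20) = (z - 5)*(z + 3)*(z + 4)*(z - 5)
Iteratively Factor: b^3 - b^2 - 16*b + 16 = (b - 4)*(b^2 + 3*b - 4) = (b - 4)*(b + 4)*(b - 1)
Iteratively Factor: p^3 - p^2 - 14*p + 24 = (p + 4)*(p^2 - 5*p + 6) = (p - 3)*(p + 4)*(p - 2)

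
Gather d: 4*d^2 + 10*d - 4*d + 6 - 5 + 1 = 4*d^2 + 6*d + 2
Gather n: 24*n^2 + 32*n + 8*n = 24*n^2 + 40*n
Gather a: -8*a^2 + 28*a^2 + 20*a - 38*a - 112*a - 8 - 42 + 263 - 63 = 20*a^2 - 130*a + 150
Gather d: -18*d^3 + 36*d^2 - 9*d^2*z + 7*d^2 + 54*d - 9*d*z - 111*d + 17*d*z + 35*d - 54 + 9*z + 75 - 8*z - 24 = -18*d^3 + d^2*(43 - 9*z) + d*(8*z - 22) + z - 3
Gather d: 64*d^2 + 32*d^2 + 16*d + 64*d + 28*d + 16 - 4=96*d^2 + 108*d + 12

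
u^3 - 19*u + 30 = (u - 3)*(u - 2)*(u + 5)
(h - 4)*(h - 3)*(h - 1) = h^3 - 8*h^2 + 19*h - 12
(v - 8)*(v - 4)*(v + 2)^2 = v^4 - 8*v^3 - 12*v^2 + 80*v + 128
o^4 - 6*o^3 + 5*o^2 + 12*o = o*(o - 4)*(o - 3)*(o + 1)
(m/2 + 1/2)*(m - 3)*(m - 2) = m^3/2 - 2*m^2 + m/2 + 3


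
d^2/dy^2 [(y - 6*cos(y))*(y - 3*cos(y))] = 9*y*cos(y) + 72*sin(y)^2 + 18*sin(y) - 34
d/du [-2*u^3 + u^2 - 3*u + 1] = -6*u^2 + 2*u - 3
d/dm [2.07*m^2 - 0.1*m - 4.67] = 4.14*m - 0.1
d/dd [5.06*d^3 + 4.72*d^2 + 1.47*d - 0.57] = 15.18*d^2 + 9.44*d + 1.47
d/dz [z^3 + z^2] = z*(3*z + 2)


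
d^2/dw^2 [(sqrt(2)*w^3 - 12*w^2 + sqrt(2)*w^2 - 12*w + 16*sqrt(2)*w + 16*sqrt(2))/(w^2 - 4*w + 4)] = 8*(-15*w + 8*sqrt(2)*w - 24 + 29*sqrt(2))/(w^4 - 8*w^3 + 24*w^2 - 32*w + 16)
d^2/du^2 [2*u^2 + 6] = 4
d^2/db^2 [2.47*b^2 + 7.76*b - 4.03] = 4.94000000000000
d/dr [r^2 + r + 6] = 2*r + 1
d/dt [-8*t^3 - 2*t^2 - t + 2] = -24*t^2 - 4*t - 1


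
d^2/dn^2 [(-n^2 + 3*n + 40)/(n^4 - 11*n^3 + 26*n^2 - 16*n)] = 2*(-3*n^5 - 21*n^4 + 113*n^3 - 165*n^2 + 90*n - 20)/(n^3*(n^6 - 9*n^5 + 33*n^4 - 63*n^3 + 66*n^2 - 36*n + 8))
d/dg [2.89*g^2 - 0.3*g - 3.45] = 5.78*g - 0.3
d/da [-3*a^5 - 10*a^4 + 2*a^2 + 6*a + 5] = -15*a^4 - 40*a^3 + 4*a + 6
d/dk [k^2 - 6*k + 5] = 2*k - 6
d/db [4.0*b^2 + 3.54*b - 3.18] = 8.0*b + 3.54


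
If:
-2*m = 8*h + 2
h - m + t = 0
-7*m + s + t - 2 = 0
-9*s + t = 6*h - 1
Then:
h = -9/49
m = -13/49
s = 11/49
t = -4/49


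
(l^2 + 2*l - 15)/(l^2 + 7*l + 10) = (l - 3)/(l + 2)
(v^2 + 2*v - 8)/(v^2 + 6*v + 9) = (v^2 + 2*v - 8)/(v^2 + 6*v + 9)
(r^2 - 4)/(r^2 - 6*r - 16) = (r - 2)/(r - 8)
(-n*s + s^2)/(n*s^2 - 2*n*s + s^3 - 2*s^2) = (-n + s)/(n*s - 2*n + s^2 - 2*s)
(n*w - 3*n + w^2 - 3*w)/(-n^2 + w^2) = (w - 3)/(-n + w)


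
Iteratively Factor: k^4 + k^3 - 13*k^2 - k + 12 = (k - 1)*(k^3 + 2*k^2 - 11*k - 12) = (k - 3)*(k - 1)*(k^2 + 5*k + 4) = (k - 3)*(k - 1)*(k + 1)*(k + 4)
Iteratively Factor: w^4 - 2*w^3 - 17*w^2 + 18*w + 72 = (w - 4)*(w^3 + 2*w^2 - 9*w - 18) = (w - 4)*(w - 3)*(w^2 + 5*w + 6) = (w - 4)*(w - 3)*(w + 2)*(w + 3)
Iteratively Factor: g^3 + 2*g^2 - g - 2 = (g + 2)*(g^2 - 1) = (g - 1)*(g + 2)*(g + 1)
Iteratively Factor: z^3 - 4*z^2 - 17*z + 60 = (z - 3)*(z^2 - z - 20) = (z - 5)*(z - 3)*(z + 4)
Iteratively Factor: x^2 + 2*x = (x + 2)*(x)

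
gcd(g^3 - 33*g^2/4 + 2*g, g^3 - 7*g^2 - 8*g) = g^2 - 8*g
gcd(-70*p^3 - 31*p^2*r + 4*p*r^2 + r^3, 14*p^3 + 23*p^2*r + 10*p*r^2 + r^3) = 14*p^2 + 9*p*r + r^2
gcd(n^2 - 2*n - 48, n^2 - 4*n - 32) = n - 8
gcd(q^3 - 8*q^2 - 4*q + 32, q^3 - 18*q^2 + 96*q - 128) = q^2 - 10*q + 16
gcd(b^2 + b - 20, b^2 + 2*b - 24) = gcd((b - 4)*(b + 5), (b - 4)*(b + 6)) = b - 4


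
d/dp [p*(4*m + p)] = 4*m + 2*p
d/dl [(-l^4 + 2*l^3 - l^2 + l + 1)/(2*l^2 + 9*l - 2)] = (-4*l^5 - 23*l^4 + 44*l^3 - 23*l^2 - 11)/(4*l^4 + 36*l^3 + 73*l^2 - 36*l + 4)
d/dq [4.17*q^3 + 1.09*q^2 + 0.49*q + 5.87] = 12.51*q^2 + 2.18*q + 0.49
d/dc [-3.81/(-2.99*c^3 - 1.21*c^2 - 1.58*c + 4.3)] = (-34.1757*c^2 - 9.2202*c - 6.0198)/(2.99*c^3 + 1.21*c^2 + 1.58*c - 4.3)^2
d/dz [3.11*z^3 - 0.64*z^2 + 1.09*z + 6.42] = 9.33*z^2 - 1.28*z + 1.09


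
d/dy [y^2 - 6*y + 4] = 2*y - 6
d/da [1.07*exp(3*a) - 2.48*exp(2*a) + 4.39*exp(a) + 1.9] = (3.21*exp(2*a) - 4.96*exp(a) + 4.39)*exp(a)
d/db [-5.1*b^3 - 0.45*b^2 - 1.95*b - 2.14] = -15.3*b^2 - 0.9*b - 1.95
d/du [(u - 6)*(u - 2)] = 2*u - 8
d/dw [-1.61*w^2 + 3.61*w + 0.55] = 3.61 - 3.22*w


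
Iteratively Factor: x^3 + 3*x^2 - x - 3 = (x - 1)*(x^2 + 4*x + 3) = (x - 1)*(x + 1)*(x + 3)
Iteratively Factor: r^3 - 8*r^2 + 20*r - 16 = (r - 2)*(r^2 - 6*r + 8) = (r - 4)*(r - 2)*(r - 2)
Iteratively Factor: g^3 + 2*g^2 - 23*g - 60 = (g - 5)*(g^2 + 7*g + 12) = (g - 5)*(g + 3)*(g + 4)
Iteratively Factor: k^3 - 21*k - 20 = (k - 5)*(k^2 + 5*k + 4) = (k - 5)*(k + 1)*(k + 4)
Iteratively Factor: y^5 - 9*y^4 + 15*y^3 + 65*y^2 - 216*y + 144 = (y - 3)*(y^4 - 6*y^3 - 3*y^2 + 56*y - 48) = (y - 4)*(y - 3)*(y^3 - 2*y^2 - 11*y + 12) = (y - 4)*(y - 3)*(y - 1)*(y^2 - y - 12) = (y - 4)*(y - 3)*(y - 1)*(y + 3)*(y - 4)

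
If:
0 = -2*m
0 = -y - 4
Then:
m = 0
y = -4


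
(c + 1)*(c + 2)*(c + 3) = c^3 + 6*c^2 + 11*c + 6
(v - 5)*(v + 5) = v^2 - 25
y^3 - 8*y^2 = y^2*(y - 8)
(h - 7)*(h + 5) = h^2 - 2*h - 35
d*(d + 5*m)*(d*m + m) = d^3*m + 5*d^2*m^2 + d^2*m + 5*d*m^2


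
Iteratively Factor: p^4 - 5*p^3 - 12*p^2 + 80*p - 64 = (p - 4)*(p^3 - p^2 - 16*p + 16) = (p - 4)*(p + 4)*(p^2 - 5*p + 4) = (p - 4)^2*(p + 4)*(p - 1)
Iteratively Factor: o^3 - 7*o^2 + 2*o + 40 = (o - 4)*(o^2 - 3*o - 10) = (o - 4)*(o + 2)*(o - 5)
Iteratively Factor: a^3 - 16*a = (a - 4)*(a^2 + 4*a) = (a - 4)*(a + 4)*(a)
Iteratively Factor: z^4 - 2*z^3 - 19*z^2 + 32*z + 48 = (z + 1)*(z^3 - 3*z^2 - 16*z + 48) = (z + 1)*(z + 4)*(z^2 - 7*z + 12) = (z - 4)*(z + 1)*(z + 4)*(z - 3)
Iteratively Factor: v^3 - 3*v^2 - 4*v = (v + 1)*(v^2 - 4*v) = (v - 4)*(v + 1)*(v)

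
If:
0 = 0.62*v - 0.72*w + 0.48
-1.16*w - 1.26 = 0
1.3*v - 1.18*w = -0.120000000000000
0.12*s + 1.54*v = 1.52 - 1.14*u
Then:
No Solution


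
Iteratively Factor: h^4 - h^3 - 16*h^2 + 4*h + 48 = (h - 4)*(h^3 + 3*h^2 - 4*h - 12) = (h - 4)*(h + 2)*(h^2 + h - 6) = (h - 4)*(h + 2)*(h + 3)*(h - 2)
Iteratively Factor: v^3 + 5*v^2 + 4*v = (v + 1)*(v^2 + 4*v) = (v + 1)*(v + 4)*(v)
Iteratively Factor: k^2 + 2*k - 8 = (k - 2)*(k + 4)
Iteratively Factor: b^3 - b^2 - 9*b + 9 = (b - 3)*(b^2 + 2*b - 3) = (b - 3)*(b + 3)*(b - 1)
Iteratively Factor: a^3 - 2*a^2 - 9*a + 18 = (a - 3)*(a^2 + a - 6) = (a - 3)*(a + 3)*(a - 2)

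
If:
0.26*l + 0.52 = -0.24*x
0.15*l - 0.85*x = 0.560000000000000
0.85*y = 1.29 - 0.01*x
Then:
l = -1.20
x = -0.87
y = 1.53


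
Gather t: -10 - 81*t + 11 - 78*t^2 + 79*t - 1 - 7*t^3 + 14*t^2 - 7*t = -7*t^3 - 64*t^2 - 9*t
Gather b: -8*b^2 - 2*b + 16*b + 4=-8*b^2 + 14*b + 4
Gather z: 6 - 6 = 0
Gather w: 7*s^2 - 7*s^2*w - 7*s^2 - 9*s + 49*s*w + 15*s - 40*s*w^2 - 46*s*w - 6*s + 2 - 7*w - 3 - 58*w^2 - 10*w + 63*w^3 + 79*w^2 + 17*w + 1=63*w^3 + w^2*(21 - 40*s) + w*(-7*s^2 + 3*s)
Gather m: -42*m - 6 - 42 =-42*m - 48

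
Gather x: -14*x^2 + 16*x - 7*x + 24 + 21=-14*x^2 + 9*x + 45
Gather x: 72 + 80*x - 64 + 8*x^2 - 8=8*x^2 + 80*x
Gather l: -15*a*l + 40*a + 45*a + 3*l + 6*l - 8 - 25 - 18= 85*a + l*(9 - 15*a) - 51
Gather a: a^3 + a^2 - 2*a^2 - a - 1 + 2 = a^3 - a^2 - a + 1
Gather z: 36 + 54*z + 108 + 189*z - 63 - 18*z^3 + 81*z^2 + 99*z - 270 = -18*z^3 + 81*z^2 + 342*z - 189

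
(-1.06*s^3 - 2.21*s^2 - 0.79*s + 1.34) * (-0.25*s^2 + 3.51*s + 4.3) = 0.265*s^5 - 3.1681*s^4 - 12.1176*s^3 - 12.6109*s^2 + 1.3064*s + 5.762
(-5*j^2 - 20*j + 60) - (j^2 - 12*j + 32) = -6*j^2 - 8*j + 28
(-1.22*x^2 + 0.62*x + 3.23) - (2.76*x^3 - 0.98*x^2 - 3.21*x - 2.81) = -2.76*x^3 - 0.24*x^2 + 3.83*x + 6.04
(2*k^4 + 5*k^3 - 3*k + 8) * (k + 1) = 2*k^5 + 7*k^4 + 5*k^3 - 3*k^2 + 5*k + 8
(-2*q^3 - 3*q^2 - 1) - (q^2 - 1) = -2*q^3 - 4*q^2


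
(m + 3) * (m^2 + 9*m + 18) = m^3 + 12*m^2 + 45*m + 54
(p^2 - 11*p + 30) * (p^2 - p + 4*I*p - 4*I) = p^4 - 12*p^3 + 4*I*p^3 + 41*p^2 - 48*I*p^2 - 30*p + 164*I*p - 120*I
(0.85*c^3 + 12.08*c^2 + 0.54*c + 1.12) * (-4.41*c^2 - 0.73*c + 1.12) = -3.7485*c^5 - 53.8933*c^4 - 10.2478*c^3 + 8.1962*c^2 - 0.2128*c + 1.2544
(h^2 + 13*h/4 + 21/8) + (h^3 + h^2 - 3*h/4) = h^3 + 2*h^2 + 5*h/2 + 21/8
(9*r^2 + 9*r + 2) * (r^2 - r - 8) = 9*r^4 - 79*r^2 - 74*r - 16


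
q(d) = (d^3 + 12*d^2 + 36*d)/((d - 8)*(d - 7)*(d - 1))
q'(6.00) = 141.12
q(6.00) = 86.40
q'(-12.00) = -0.02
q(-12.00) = 0.09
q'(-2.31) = 0.06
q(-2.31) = 0.10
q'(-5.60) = 0.00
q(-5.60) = 0.00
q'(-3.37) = 0.04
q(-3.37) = 0.05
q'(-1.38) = 0.06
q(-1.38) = 0.16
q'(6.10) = 181.32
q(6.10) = 102.41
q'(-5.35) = 0.01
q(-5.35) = 0.00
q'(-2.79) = 0.05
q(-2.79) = 0.07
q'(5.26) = 35.22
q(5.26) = 32.84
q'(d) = (3*d^2 + 24*d + 36)/((d - 8)*(d - 7)*(d - 1)) - (d^3 + 12*d^2 + 36*d)/((d - 8)*(d - 7)*(d - 1)^2) - (d^3 + 12*d^2 + 36*d)/((d - 8)*(d - 7)^2*(d - 1)) - (d^3 + 12*d^2 + 36*d)/((d - 8)^2*(d - 7)*(d - 1))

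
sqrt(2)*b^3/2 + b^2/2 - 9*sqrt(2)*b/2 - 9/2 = (b - 3)*(b + 3)*(sqrt(2)*b/2 + 1/2)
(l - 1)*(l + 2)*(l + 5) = l^3 + 6*l^2 + 3*l - 10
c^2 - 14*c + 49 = (c - 7)^2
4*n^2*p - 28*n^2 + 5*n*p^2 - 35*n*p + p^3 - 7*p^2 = (n + p)*(4*n + p)*(p - 7)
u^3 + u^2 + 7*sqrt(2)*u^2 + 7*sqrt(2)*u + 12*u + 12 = (u + 1)*(u + sqrt(2))*(u + 6*sqrt(2))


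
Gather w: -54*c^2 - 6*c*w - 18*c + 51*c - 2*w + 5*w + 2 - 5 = -54*c^2 + 33*c + w*(3 - 6*c) - 3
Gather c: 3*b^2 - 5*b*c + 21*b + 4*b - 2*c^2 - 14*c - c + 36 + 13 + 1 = 3*b^2 + 25*b - 2*c^2 + c*(-5*b - 15) + 50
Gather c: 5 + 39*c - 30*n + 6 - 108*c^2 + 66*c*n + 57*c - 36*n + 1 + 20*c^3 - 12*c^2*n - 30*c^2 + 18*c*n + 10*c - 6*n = 20*c^3 + c^2*(-12*n - 138) + c*(84*n + 106) - 72*n + 12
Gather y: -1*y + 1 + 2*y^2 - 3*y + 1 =2*y^2 - 4*y + 2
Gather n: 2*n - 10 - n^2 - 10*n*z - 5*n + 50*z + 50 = -n^2 + n*(-10*z - 3) + 50*z + 40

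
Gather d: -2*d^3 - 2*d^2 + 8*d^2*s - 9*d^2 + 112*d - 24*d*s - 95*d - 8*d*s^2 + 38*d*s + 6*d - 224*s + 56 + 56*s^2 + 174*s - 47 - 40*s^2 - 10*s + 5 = -2*d^3 + d^2*(8*s - 11) + d*(-8*s^2 + 14*s + 23) + 16*s^2 - 60*s + 14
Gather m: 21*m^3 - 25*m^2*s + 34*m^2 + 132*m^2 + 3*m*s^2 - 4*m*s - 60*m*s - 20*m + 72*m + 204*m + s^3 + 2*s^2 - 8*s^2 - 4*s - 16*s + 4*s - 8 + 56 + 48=21*m^3 + m^2*(166 - 25*s) + m*(3*s^2 - 64*s + 256) + s^3 - 6*s^2 - 16*s + 96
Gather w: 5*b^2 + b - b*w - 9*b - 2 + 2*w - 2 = 5*b^2 - 8*b + w*(2 - b) - 4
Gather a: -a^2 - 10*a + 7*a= -a^2 - 3*a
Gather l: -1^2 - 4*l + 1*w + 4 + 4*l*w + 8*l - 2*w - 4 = l*(4*w + 4) - w - 1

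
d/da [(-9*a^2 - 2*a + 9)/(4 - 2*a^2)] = (-a^2 - 9*a - 2)/(a^4 - 4*a^2 + 4)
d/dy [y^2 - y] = 2*y - 1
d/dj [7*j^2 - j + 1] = 14*j - 1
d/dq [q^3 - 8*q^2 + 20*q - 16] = 3*q^2 - 16*q + 20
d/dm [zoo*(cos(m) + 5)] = zoo*sin(m)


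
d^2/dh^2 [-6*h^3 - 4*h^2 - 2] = -36*h - 8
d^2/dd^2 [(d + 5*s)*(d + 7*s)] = 2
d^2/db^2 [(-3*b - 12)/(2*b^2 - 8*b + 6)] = 3*(3*b*(b^2 - 4*b + 3) - 4*(b - 2)^2*(b + 4))/(b^2 - 4*b + 3)^3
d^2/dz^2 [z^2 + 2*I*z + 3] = 2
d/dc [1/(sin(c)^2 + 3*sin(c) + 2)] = -(2*sin(c) + 3)*cos(c)/(sin(c)^2 + 3*sin(c) + 2)^2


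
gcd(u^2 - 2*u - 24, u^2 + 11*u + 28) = u + 4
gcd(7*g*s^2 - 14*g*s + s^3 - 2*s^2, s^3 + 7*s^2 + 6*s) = s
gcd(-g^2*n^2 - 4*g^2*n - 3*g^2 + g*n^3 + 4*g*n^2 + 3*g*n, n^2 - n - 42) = 1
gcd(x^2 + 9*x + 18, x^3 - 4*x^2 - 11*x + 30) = x + 3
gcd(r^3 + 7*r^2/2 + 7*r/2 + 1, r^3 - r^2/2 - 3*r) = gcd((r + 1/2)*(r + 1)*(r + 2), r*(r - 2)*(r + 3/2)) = 1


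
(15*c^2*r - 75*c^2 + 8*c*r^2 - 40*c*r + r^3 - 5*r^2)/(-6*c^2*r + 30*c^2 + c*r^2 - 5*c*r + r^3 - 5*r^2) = (5*c + r)/(-2*c + r)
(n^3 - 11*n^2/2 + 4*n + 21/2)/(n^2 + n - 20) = (n^3 - 11*n^2/2 + 4*n + 21/2)/(n^2 + n - 20)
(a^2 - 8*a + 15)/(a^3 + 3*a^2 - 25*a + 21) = (a - 5)/(a^2 + 6*a - 7)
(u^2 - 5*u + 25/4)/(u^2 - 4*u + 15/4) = (2*u - 5)/(2*u - 3)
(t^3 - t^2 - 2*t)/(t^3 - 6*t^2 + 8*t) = (t + 1)/(t - 4)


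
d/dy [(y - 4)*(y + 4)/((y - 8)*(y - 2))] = 2*(-5*y^2 + 32*y - 80)/(y^4 - 20*y^3 + 132*y^2 - 320*y + 256)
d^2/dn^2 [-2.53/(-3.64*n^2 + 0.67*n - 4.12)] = (-67.042976*n^2 + 12.340328*n + 2.53*(7.28*n - 0.67)*(14.56*n - 1.34) - 75.883808)/(3.64*n^2 - 0.67*n + 4.12)^3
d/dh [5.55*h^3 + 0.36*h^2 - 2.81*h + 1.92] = 16.65*h^2 + 0.72*h - 2.81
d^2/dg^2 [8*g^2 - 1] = 16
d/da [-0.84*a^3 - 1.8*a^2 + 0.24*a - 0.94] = -2.52*a^2 - 3.6*a + 0.24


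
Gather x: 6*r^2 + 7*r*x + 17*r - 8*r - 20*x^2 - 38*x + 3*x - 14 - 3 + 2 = 6*r^2 + 9*r - 20*x^2 + x*(7*r - 35) - 15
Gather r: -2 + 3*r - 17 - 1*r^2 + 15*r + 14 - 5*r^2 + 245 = -6*r^2 + 18*r + 240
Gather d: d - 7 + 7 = d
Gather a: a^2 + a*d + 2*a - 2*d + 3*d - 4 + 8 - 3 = a^2 + a*(d + 2) + d + 1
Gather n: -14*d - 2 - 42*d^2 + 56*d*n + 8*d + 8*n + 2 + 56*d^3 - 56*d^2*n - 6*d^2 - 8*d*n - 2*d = 56*d^3 - 48*d^2 - 8*d + n*(-56*d^2 + 48*d + 8)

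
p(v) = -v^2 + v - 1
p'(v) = 1 - 2*v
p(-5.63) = -38.33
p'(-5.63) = 12.26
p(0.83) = -0.86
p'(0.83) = -0.66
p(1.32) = -1.42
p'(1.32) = -1.64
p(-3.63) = -17.81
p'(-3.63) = 8.26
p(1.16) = -1.19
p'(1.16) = -1.32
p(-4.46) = -25.35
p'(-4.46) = 9.92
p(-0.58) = -1.92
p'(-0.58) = 2.16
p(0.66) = -0.78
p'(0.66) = -0.32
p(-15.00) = -241.00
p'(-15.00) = 31.00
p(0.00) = -1.00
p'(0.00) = 1.00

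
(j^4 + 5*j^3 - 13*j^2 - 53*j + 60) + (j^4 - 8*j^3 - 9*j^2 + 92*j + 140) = 2*j^4 - 3*j^3 - 22*j^2 + 39*j + 200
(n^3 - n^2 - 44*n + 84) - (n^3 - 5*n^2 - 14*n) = 4*n^2 - 30*n + 84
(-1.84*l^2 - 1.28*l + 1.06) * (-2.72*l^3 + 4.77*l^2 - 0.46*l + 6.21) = 5.0048*l^5 - 5.2952*l^4 - 8.1424*l^3 - 5.7814*l^2 - 8.4364*l + 6.5826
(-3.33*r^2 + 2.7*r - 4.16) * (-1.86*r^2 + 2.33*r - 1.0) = 6.1938*r^4 - 12.7809*r^3 + 17.3586*r^2 - 12.3928*r + 4.16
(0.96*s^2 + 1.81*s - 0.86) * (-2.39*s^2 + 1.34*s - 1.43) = -2.2944*s^4 - 3.0395*s^3 + 3.108*s^2 - 3.7407*s + 1.2298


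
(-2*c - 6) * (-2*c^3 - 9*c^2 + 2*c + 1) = 4*c^4 + 30*c^3 + 50*c^2 - 14*c - 6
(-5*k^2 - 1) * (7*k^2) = -35*k^4 - 7*k^2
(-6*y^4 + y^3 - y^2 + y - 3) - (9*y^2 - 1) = -6*y^4 + y^3 - 10*y^2 + y - 2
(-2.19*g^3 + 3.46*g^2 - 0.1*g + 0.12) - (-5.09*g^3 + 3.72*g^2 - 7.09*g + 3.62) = 2.9*g^3 - 0.26*g^2 + 6.99*g - 3.5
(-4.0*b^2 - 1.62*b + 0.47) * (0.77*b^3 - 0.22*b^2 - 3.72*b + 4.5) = -3.08*b^5 - 0.3674*b^4 + 15.5983*b^3 - 12.077*b^2 - 9.0384*b + 2.115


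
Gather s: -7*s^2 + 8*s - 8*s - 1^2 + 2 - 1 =-7*s^2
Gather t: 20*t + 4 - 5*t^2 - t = -5*t^2 + 19*t + 4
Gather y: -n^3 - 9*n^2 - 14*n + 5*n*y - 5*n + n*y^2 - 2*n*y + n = -n^3 - 9*n^2 + n*y^2 + 3*n*y - 18*n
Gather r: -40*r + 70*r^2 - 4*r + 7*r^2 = 77*r^2 - 44*r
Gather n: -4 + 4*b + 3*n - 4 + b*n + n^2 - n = 4*b + n^2 + n*(b + 2) - 8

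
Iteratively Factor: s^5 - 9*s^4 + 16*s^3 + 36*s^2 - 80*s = (s - 5)*(s^4 - 4*s^3 - 4*s^2 + 16*s) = (s - 5)*(s - 2)*(s^3 - 2*s^2 - 8*s) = (s - 5)*(s - 2)*(s + 2)*(s^2 - 4*s) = s*(s - 5)*(s - 2)*(s + 2)*(s - 4)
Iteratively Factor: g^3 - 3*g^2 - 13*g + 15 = (g - 5)*(g^2 + 2*g - 3) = (g - 5)*(g + 3)*(g - 1)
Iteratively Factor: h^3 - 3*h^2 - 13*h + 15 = (h - 5)*(h^2 + 2*h - 3) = (h - 5)*(h - 1)*(h + 3)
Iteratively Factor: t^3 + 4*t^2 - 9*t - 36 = (t + 3)*(t^2 + t - 12) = (t + 3)*(t + 4)*(t - 3)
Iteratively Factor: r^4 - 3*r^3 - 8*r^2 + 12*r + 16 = (r - 4)*(r^3 + r^2 - 4*r - 4) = (r - 4)*(r + 1)*(r^2 - 4) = (r - 4)*(r - 2)*(r + 1)*(r + 2)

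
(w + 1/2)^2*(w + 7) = w^3 + 8*w^2 + 29*w/4 + 7/4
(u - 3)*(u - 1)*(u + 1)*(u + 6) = u^4 + 3*u^3 - 19*u^2 - 3*u + 18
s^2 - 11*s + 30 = (s - 6)*(s - 5)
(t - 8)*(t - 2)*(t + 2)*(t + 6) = t^4 - 2*t^3 - 52*t^2 + 8*t + 192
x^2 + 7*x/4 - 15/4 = (x - 5/4)*(x + 3)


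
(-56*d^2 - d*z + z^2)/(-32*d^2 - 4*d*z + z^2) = (7*d + z)/(4*d + z)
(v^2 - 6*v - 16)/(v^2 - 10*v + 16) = (v + 2)/(v - 2)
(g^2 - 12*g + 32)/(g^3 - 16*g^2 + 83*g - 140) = (g - 8)/(g^2 - 12*g + 35)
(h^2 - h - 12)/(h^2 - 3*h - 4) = (h + 3)/(h + 1)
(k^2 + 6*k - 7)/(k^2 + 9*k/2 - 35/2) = 2*(k - 1)/(2*k - 5)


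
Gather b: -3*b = -3*b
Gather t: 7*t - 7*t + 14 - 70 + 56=0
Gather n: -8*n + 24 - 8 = 16 - 8*n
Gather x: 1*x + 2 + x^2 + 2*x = x^2 + 3*x + 2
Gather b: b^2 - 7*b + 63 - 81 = b^2 - 7*b - 18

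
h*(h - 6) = h^2 - 6*h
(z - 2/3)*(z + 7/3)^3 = z^4 + 19*z^3/3 + 35*z^2/3 + 49*z/27 - 686/81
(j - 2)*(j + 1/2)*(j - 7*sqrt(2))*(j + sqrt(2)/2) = j^4 - 13*sqrt(2)*j^3/2 - 3*j^3/2 - 8*j^2 + 39*sqrt(2)*j^2/4 + 13*sqrt(2)*j/2 + 21*j/2 + 7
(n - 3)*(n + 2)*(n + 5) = n^3 + 4*n^2 - 11*n - 30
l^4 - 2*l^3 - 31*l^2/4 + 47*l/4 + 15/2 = (l - 3)*(l - 2)*(l + 1/2)*(l + 5/2)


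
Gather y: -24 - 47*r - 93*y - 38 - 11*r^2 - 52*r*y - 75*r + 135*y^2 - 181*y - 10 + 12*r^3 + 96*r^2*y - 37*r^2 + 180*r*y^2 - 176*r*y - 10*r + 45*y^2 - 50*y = 12*r^3 - 48*r^2 - 132*r + y^2*(180*r + 180) + y*(96*r^2 - 228*r - 324) - 72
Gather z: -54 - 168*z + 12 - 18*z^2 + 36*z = -18*z^2 - 132*z - 42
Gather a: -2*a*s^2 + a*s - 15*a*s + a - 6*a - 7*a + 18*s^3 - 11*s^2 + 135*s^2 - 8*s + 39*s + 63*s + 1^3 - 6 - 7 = a*(-2*s^2 - 14*s - 12) + 18*s^3 + 124*s^2 + 94*s - 12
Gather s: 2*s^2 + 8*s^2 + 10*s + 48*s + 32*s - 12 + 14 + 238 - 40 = 10*s^2 + 90*s + 200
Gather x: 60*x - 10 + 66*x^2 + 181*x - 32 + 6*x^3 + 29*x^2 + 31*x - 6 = 6*x^3 + 95*x^2 + 272*x - 48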